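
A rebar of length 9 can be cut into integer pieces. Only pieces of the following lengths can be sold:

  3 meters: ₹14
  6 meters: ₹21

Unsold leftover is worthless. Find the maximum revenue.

Consider every possible first cut. f[k] is the best of p[i]+f[k−i] over all sellable i≤k.
f[1] = 0
f[2] = 0
f[3] = 14
f[4] = 14
f[5] = 14
f[6] = 28  (first piece 3, then f[3]=14)
f[7] = 28
f[8] = 28
f[9] = 42  (first piece 3, then f[6]=28)
One optimal cutting: 3 + 3 + 3 → ₹42.

42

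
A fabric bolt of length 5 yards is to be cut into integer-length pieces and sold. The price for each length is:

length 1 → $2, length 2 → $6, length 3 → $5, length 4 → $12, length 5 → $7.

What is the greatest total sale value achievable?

14

Consider every possible first cut. best[k] is the best of p[i]+best[k−i] over all sellable i≤k.
best[1] = 2
best[2] = 6
best[3] = 8  (first piece 1, then best[2]=6)
best[4] = 12  (first piece 2, then best[2]=6)
best[5] = 14  (first piece 1, then best[4]=12)
One optimal cutting: 2 + 2 + 1 → $6 + $6 + $2 = $14.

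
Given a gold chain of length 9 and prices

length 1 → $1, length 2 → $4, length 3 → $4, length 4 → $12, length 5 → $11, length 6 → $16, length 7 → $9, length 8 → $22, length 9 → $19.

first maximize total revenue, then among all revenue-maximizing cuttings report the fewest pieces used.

Build r[k] bottom-up: r[k] = max over allowed piece i of (p[i] + r[k−i]).
r[1] = 1
r[2] = max(1+1, 4+0) = 4
r[3] = max(1+4, 4+1, 4+0) = 5
r[4] = max(1+5, 4+4, 4+1, 12+0) = 12
r[5] = max(1+12, 4+5, 4+4, 12+1, 11+0) = 13
r[6] = max(1+13, 4+12, 4+5, 12+4, 11+1, 16+0) = 16
r[7] = max(1+16, 4+13, 4+12, …, 16+1, 9+0) = 17
r[8] = max(1+17, 4+16, 4+13, …, 9+1, 22+0) = 24
r[9] = max(1+24, 4+17, 4+16, …, 22+1, 19+0) = 25
Maximum revenue is $25.
Now minimize piece count subject to staying optimal: for each k, pieces[k] = 1 + min over i with p[i]+r[k−i]=r[k] of pieces[k−i].
pieces[6] = 1
pieces[7] = 2
pieces[8] = 2
pieces[9] = 3

3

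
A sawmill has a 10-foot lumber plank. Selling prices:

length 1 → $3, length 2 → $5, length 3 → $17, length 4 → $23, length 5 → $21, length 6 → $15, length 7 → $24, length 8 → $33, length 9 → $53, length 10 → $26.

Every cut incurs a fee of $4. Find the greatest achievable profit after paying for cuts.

52

Let net[k] be the best obtainable value from length k. For each k, try every first piece i and keep the best of price[i] + net[k−i] minus the 4 cut fee when i<k.
net[1] = 3
net[2] = 5
net[3] = 17
net[4] = 23
net[5] = 22  (first piece 1, then net[4]=23)
net[6] = 30  (first piece 3, then net[3]=17)
net[7] = 36  (first piece 3, then net[4]=23)
net[8] = 42  (first piece 4, then net[4]=23)
net[9] = 53
net[10] = 52  (first piece 1, then net[9]=53)
One optimal plan: pieces 9 + 1 (1 cut) → $56 − $4 = $52.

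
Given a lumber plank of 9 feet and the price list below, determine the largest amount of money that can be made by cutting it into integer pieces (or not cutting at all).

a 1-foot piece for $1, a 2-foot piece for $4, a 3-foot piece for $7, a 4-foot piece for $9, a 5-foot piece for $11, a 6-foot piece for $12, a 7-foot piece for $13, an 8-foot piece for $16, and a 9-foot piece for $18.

Build R[k] bottom-up: R[k] = max over allowed piece i of (p[i] + R[k−i]).
R[1] = 1
R[2] = 4
R[3] = 7
R[4] = 9
R[5] = 11  (first piece 2, then R[3]=7)
R[6] = 14  (first piece 3, then R[3]=7)
R[7] = 16  (first piece 3, then R[4]=9)
R[8] = 18  (first piece 2, then R[6]=14)
R[9] = 21  (first piece 3, then R[6]=14)
One optimal cutting: 3 + 3 + 3 → $7 + $7 + $7 = $21.

21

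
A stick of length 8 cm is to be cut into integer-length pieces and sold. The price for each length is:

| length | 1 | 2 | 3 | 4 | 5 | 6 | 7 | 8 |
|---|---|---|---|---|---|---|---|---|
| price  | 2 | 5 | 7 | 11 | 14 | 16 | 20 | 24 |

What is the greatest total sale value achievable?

Let R[k] be the best obtainable value from length k. For each k, try every first piece i and keep the best of price[i] + R[k−i].
R[1] = 2
R[2] = max(2+2, 5+0) = 5
R[3] = max(2+5, 5+2, 7+0) = 7
R[4] = max(2+7, 5+5, 7+2, 11+0) = 11
R[5] = max(2+11, 5+7, 7+5, 11+2, 14+0) = 14
R[6] = max(2+14, 5+11, 7+7, 11+5, 14+2, 16+0) = 16
R[7] = max(2+16, 5+14, 7+11, …, 16+2, 20+0) = 20
R[8] = max(2+20, 5+16, 7+14, …, 20+2, 24+0) = 24
Best is to sell the whole 8-cm piece uncut for 24.

24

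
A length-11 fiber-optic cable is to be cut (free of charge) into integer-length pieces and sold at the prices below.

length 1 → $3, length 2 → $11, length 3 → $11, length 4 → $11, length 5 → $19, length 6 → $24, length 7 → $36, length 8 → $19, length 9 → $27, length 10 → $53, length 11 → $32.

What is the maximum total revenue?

Build R[k] bottom-up: R[k] = max over allowed piece i of (p[i] + R[k−i]).
R[1] = 3
R[2] = 11
R[3] = 14  (first piece 1, then R[2]=11)
R[4] = 22  (first piece 2, then R[2]=11)
R[5] = 25  (first piece 1, then R[4]=22)
R[6] = 33  (first piece 2, then R[4]=22)
R[7] = 36  (first piece 1, then R[6]=33)
R[8] = 44  (first piece 2, then R[6]=33)
R[9] = 47  (first piece 1, then R[8]=44)
R[10] = 55  (first piece 2, then R[8]=44)
R[11] = 58  (first piece 1, then R[10]=55)
One optimal cutting: 2 + 2 + 2 + 2 + 2 + 1 → $11 + $11 + $11 + $11 + $11 + $3 = $58.

58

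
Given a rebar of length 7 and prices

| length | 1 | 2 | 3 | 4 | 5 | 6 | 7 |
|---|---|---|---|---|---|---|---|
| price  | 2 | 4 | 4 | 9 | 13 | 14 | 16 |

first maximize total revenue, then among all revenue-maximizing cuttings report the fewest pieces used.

2

Let r[k] be the best obtainable value from length k. For each k, try every first piece i and keep the best of price[i] + r[k−i].
r[1] = 2
r[2] = 4  (first piece 1, then r[1]=2)
r[3] = 6  (first piece 1, then r[2]=4)
r[4] = 9
r[5] = 13
r[6] = 15  (first piece 1, then r[5]=13)
r[7] = 17  (first piece 1, then r[6]=15)
Maximum revenue is ₹17.
Now minimize piece count subject to staying optimal: for each k, pieces[k] = 1 + min over i with p[i]+r[k−i]=r[k] of pieces[k−i].
pieces[4] = 1
pieces[5] = 1
pieces[6] = 2
pieces[7] = 2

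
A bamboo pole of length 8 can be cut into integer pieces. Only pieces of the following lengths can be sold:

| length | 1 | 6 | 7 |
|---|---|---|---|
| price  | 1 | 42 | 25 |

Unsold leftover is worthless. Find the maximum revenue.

44

Let r[k] be the best obtainable value from length k. For each k, try every first piece i and keep the best of price[i] + r[k−i].
r[1] = 1
r[2] = 2  (first piece 1, then r[1]=1)
r[3] = 3  (first piece 1, then r[2]=2)
r[4] = 4  (first piece 1, then r[3]=3)
r[5] = 5  (first piece 1, then r[4]=4)
r[6] = max(1+5, 42+0) = 42
r[7] = max(1+42, 42+1, 25+0) = 43
r[8] = max(1+43, 42+2, 25+1) = 44
One optimal cutting: 6 + 1 + 1 → $44.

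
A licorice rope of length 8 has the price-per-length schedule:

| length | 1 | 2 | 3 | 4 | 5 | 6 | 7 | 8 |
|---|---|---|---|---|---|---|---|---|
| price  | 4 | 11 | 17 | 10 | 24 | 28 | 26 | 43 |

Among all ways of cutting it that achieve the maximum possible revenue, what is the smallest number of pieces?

Build r[k] bottom-up: r[k] = max over allowed piece i of (p[i] + r[k−i]).
r[1] = 4
r[2] = 11
r[3] = 17
r[4] = 22  (first piece 2, then r[2]=11)
r[5] = 28  (first piece 2, then r[3]=17)
r[6] = 34  (first piece 3, then r[3]=17)
r[7] = 39  (first piece 2, then r[5]=28)
r[8] = 45  (first piece 2, then r[6]=34)
Maximum revenue is ¢45.
Now minimize piece count subject to staying optimal: for each k, pieces[k] = 1 + min over i with p[i]+r[k−i]=r[k] of pieces[k−i].
pieces[5] = 2
pieces[6] = 2
pieces[7] = 3
pieces[8] = 3

3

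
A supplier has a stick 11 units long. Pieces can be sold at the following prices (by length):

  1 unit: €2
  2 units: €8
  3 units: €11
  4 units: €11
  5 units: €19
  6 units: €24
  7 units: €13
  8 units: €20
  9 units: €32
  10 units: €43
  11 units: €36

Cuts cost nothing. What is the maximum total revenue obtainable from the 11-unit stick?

45

Consider every possible first cut. r[k] is the best of p[i]+r[k−i] over all sellable i≤k.
r[1] = 2
r[2] = 8
r[3] = 11
r[4] = 16  (first piece 2, then r[2]=8)
r[5] = 19  (first piece 2, then r[3]=11)
r[6] = 24  (first piece 2, then r[4]=16)
r[7] = 27  (first piece 2, then r[5]=19)
r[8] = 32  (first piece 2, then r[6]=24)
r[9] = 35  (first piece 2, then r[7]=27)
r[10] = 43
r[11] = 45  (first piece 1, then r[10]=43)
One optimal cutting: 10 + 1 → €43 + €2 = €45.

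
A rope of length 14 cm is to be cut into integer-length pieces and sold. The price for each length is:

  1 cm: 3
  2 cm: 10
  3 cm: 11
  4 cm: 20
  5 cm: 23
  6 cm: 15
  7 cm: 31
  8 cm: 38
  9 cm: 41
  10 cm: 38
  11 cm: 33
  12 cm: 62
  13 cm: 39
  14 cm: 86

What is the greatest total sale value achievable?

86

Build r[k] bottom-up: r[k] = max over allowed piece i of (p[i] + r[k−i]).
r[1] = 3
r[2] = 10
r[3] = 13  (first piece 1, then r[2]=10)
r[4] = 20  (first piece 2, then r[2]=10)
r[5] = 23  (first piece 1, then r[4]=20)
r[6] = 30  (first piece 2, then r[4]=20)
r[7] = 33  (first piece 1, then r[6]=30)
r[8] = 40  (first piece 2, then r[6]=30)
r[9] = 43  (first piece 1, then r[8]=40)
r[10] = 50  (first piece 2, then r[8]=40)
r[11] = 53  (first piece 1, then r[10]=50)
r[12] = 62
r[13] = 65  (first piece 1, then r[12]=62)
r[14] = 86
Best is to sell the whole 14-cm piece uncut for 86.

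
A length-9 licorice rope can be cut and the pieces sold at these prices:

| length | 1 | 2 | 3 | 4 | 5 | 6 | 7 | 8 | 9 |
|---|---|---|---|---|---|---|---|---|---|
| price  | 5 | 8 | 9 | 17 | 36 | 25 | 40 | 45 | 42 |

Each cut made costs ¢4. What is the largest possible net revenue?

49

Let v[k] be the best obtainable value from length k. For each k, try every first piece i and keep the best of price[i] + v[k−i] minus the 4 cut fee when i<k.
v[1] = 5
v[2] = max(5+5-4, 8+0) = 8
v[3] = max(5+8-4, 8+5-4, 9+0) = 9
v[4] = max(5+9-4, 8+8-4, 9+5-4, 17+0) = 17
v[5] = max(5+17-4, 8+9-4, 9+8-4, 17+5-4, 36+0) = 36
v[6] = max(5+36-4, 8+17-4, 9+9-4, 17+8-4, 36+5-4, 25+0) = 37
v[7] = max(5+37-4, 8+36-4, 9+17-4, …, 25+5-4, 40+0) = 40
v[8] = max(5+40-4, 8+37-4, 9+36-4, …, 40+5-4, 45+0) = 45
v[9] = max(5+45-4, 8+40-4, 9+37-4, …, 45+5-4, 42+0) = 49
One optimal plan: pieces 5 + 4 (1 cut) → ¢53 − ¢4 = ¢49.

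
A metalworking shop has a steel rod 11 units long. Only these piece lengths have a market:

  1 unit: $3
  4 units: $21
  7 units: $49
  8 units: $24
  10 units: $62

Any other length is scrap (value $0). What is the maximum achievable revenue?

Build r[k] bottom-up: r[k] = max over allowed piece i of (p[i] + r[k−i]).
r[1] = 3
r[2] = 6  (first piece 1, then r[1]=3)
r[3] = 9  (first piece 1, then r[2]=6)
r[4] = 21
r[5] = 24  (first piece 1, then r[4]=21)
r[6] = 27  (first piece 1, then r[5]=24)
r[7] = 49
r[8] = 52  (first piece 1, then r[7]=49)
r[9] = 55  (first piece 1, then r[8]=52)
r[10] = 62
r[11] = 70  (first piece 4, then r[7]=49)
One optimal cutting: 7 + 4 → $70.

70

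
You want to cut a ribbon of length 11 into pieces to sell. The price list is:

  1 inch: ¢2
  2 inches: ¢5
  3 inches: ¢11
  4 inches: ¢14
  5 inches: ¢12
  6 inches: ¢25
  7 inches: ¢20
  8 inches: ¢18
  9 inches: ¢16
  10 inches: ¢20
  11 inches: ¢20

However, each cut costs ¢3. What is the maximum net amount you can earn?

35

Consider every possible first cut. r[k] is the best of p[i]+r[k−i] over all sellable i≤k, charging 3 whenever i<k.
r[1] = 2
r[2] = max(2+2-3, 5+0) = 5
r[3] = max(2+5-3, 5+2-3, 11+0) = 11
r[4] = max(2+11-3, 5+5-3, 11+2-3, 14+0) = 14
r[5] = max(2+14-3, 5+11-3, 11+5-3, 14+2-3, 12+0) = 13
r[6] = max(2+13-3, 5+14-3, 11+11-3, 14+5-3, 12+2-3, 25+0) = 25
r[7] = max(2+25-3, 5+13-3, 11+14-3, …, 25+2-3, 20+0) = 24
r[8] = max(2+24-3, 5+25-3, 11+13-3, …, 20+2-3, 18+0) = 27
r[9] = max(2+27-3, 5+24-3, 11+25-3, …, 18+2-3, 16+0) = 33
r[10] = max(2+33-3, 5+27-3, 11+24-3, …, 16+2-3, 20+0) = 36
r[11] = max(2+36-3, 5+33-3, 11+27-3, …, 20+2-3, 20+0) = 35
One optimal plan: pieces 6 + 4 + 1 (2 cuts) → ¢41 − ¢6 = ¢35.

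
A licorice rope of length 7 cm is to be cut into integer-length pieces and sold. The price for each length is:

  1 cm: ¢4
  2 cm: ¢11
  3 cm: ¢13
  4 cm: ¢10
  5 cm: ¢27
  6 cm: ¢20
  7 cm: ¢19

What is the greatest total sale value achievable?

38

Consider every possible first cut. R[k] is the best of p[i]+R[k−i] over all sellable i≤k.
R[1] = 4
R[2] = 11
R[3] = 15  (first piece 1, then R[2]=11)
R[4] = 22  (first piece 2, then R[2]=11)
R[5] = 27
R[6] = 33  (first piece 2, then R[4]=22)
R[7] = 38  (first piece 2, then R[5]=27)
One optimal cutting: 5 + 2 → ¢27 + ¢11 = ¢38.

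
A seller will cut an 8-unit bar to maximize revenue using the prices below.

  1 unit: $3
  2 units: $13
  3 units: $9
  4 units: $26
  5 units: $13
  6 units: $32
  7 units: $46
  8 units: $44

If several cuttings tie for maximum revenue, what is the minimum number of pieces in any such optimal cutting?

2

Build r[k] bottom-up: r[k] = max over allowed piece i of (p[i] + r[k−i]).
r[1] = 3
r[2] = max(3+3, 13+0) = 13
r[3] = max(3+13, 13+3, 9+0) = 16
r[4] = max(3+16, 13+13, 9+3, 26+0) = 26
r[5] = max(3+26, 13+16, 9+13, 26+3, 13+0) = 29
r[6] = max(3+29, 13+26, 9+16, 26+13, 13+3, 32+0) = 39
r[7] = max(3+39, 13+29, 9+26, …, 32+3, 46+0) = 46
r[8] = max(3+46, 13+39, 9+29, …, 46+3, 44+0) = 52
Maximum revenue is $52.
Now minimize piece count subject to staying optimal: for each k, pieces[k] = 1 + min over i with p[i]+r[k−i]=r[k] of pieces[k−i].
pieces[5] = 2
pieces[6] = 2
pieces[7] = 1
pieces[8] = 2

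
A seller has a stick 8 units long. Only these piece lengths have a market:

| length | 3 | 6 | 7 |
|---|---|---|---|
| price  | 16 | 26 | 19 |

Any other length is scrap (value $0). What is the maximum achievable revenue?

Build best[k] bottom-up: best[k] = max over allowed piece i of (p[i] + best[k−i]).
best[1] = 0
best[2] = 0
best[3] = 16
best[4] = 16
best[5] = 16
best[6] = 32  (first piece 3, then best[3]=16)
best[7] = 32
best[8] = 32
One optimal cutting: pieces 3 + 3 with 2 units of scrap → $32.

32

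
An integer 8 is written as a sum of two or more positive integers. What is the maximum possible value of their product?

Fill f[k] for k=2..8: at each k try every first piece i and multiply by the better of (k−i) uncut or f[k−i].
f[2] = 1*max(1,0) = 1*1 = 1
f[3] = 1*max(2,1) = 1*2 = 2
f[4] = 2*max(2,1) = 2*2 = 4
f[5] = 2*max(3,2) = 2*3 = 6
f[6] = 3*max(3,2) = 3*3 = 9
f[7] = 2*max(5,6) = 2*6 = 12
f[8] = 2*max(6,9) = 2*9 = 18
One optimal split: 3 + 3 + 2; product 3*3*2 = 18.

18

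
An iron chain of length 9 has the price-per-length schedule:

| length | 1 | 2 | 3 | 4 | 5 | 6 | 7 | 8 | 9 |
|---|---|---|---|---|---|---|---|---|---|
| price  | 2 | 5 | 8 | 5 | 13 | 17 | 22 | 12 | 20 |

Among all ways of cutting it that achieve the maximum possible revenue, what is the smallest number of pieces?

Let r[k] be the best obtainable value from length k. For each k, try every first piece i and keep the best of price[i] + r[k−i].
r[1] = 2
r[2] = 5
r[3] = 8
r[4] = 10  (first piece 1, then r[3]=8)
r[5] = 13  (first piece 2, then r[3]=8)
r[6] = 17
r[7] = 22
r[8] = 24  (first piece 1, then r[7]=22)
r[9] = 27  (first piece 2, then r[7]=22)
Maximum revenue is $27.
Now minimize piece count subject to staying optimal: for each k, pieces[k] = 1 + min over i with p[i]+r[k−i]=r[k] of pieces[k−i].
pieces[6] = 1
pieces[7] = 1
pieces[8] = 2
pieces[9] = 2

2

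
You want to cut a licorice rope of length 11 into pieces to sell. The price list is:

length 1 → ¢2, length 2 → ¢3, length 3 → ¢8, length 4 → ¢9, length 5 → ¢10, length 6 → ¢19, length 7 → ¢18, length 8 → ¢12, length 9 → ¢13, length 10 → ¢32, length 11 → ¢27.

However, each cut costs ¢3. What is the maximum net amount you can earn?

31

Let net[k] be the best obtainable value from length k. For each k, try every first piece i and keep the best of price[i] + net[k−i] minus the 3 cut fee when i<k.
net[1] = 2
net[2] = max(2+2-3, 3+0) = 3
net[3] = max(2+3-3, 3+2-3, 8+0) = 8
net[4] = max(2+8-3, 3+3-3, 8+2-3, 9+0) = 9
net[5] = max(2+9-3, 3+8-3, 8+3-3, 9+2-3, 10+0) = 10
net[6] = max(2+10-3, 3+9-3, 8+8-3, 9+3-3, 10+2-3, 19+0) = 19
net[7] = max(2+19-3, 3+10-3, 8+9-3, …, 19+2-3, 18+0) = 18
net[8] = max(2+18-3, 3+19-3, 8+10-3, …, 18+2-3, 12+0) = 19
net[9] = max(2+19-3, 3+18-3, 8+19-3, …, 12+2-3, 13+0) = 24
net[10] = max(2+24-3, 3+19-3, 8+18-3, …, 13+2-3, 32+0) = 32
net[11] = max(2+32-3, 3+24-3, 8+19-3, …, 32+2-3, 27+0) = 31
One optimal plan: pieces 10 + 1 (1 cut) → ¢34 − ¢3 = ¢31.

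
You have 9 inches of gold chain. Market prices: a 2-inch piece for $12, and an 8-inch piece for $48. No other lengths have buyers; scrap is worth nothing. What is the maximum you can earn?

48

Let best[k] be the best obtainable value from length k. For each k, try every first piece i and keep the best of price[i] + best[k−i].
best[1] = 0
best[2] = 12
best[3] = 12
best[4] = 24  (first piece 2, then best[2]=12)
best[5] = 24
best[6] = 36  (first piece 2, then best[4]=24)
best[7] = 36
best[8] = max(12+36, 48+0) = 48
best[9] = max(12+36, 48+0) = 48
One optimal cutting: pieces 2 + 2 + 2 + 2 with 1 inch of scrap → $48.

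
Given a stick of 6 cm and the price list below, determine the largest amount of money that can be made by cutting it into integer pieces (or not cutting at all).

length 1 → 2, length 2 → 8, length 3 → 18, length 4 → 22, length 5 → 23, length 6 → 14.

36

Build v[k] bottom-up: v[k] = max over allowed piece i of (p[i] + v[k−i]).
v[1] = 2
v[2] = max(2+2, 8+0) = 8
v[3] = max(2+8, 8+2, 18+0) = 18
v[4] = max(2+18, 8+8, 18+2, 22+0) = 22
v[5] = max(2+22, 8+18, 18+8, 22+2, 23+0) = 26
v[6] = max(2+26, 8+22, 18+18, 22+8, 23+2, 14+0) = 36
One optimal cutting: 3 + 3 → 18 + 18 = 36.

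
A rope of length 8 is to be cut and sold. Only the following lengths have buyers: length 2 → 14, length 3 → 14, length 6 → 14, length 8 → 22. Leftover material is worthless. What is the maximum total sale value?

56

Build r[k] bottom-up: r[k] = max over allowed piece i of (p[i] + r[k−i]).
r[1] = 0
r[2] = 14
r[3] = 14
r[4] = 28  (first piece 2, then r[2]=14)
r[5] = 28
r[6] = 42  (first piece 2, then r[4]=28)
r[7] = 42
r[8] = 56  (first piece 2, then r[6]=42)
One optimal cutting: 2 + 2 + 2 + 2 → 56.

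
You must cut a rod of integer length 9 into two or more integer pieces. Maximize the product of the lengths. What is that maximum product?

27

Fill m[k] for k=2..9: at each k try every first piece i and multiply by the better of (k−i) uncut or m[k−i].
m[2] = 1·max(1,0) = 1·1 = 1
m[3] = 1·max(2,1) = 1·2 = 2
m[4] = 2·max(2,1) = 2·2 = 4
m[5] = 2·max(3,2) = 2·3 = 6
m[6] = 3·max(3,2) = 3·3 = 9
m[7] = 2·max(5,6) = 2·6 = 12
m[8] = 2·max(6,9) = 2·9 = 18
m[9] = 3·max(6,9) = 3·9 = 27
One optimal split: 3 + 3 + 3; product 3·3·3 = 27.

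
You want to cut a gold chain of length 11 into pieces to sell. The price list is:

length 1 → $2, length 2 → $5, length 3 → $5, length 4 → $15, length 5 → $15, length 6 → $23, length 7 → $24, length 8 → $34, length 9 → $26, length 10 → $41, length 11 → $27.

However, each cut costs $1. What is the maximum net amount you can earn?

Let v[k] be the best obtainable value from length k. For each k, try every first piece i and keep the best of price[i] + v[k−i] minus the 1 cut fee when i<k.
v[1] = 2
v[2] = max(2+2-1, 5+0) = 5
v[3] = max(2+5-1, 5+2-1, 5+0) = 6
v[4] = max(2+6-1, 5+5-1, 5+2-1, 15+0) = 15
v[5] = max(2+15-1, 5+6-1, 5+5-1, 15+2-1, 15+0) = 16
v[6] = max(2+16-1, 5+15-1, 5+6-1, 15+5-1, 15+2-1, 23+0) = 23
v[7] = max(2+23-1, 5+16-1, 5+15-1, …, 23+2-1, 24+0) = 24
v[8] = max(2+24-1, 5+23-1, 5+16-1, …, 24+2-1, 34+0) = 34
v[9] = max(2+34-1, 5+24-1, 5+23-1, …, 34+2-1, 26+0) = 35
v[10] = max(2+35-1, 5+34-1, 5+24-1, …, 26+2-1, 41+0) = 41
v[11] = max(2+41-1, 5+35-1, 5+34-1, …, 41+2-1, 27+0) = 42
One optimal plan: pieces 10 + 1 (1 cut) → $43 − $1 = $42.

42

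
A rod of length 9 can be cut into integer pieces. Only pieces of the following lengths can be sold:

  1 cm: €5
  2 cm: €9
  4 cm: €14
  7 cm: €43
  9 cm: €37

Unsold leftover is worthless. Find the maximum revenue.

53

Build f[k] bottom-up: f[k] = max over allowed piece i of (p[i] + f[k−i]).
f[1] = 5
f[2] = max(5+5, 9+0) = 10
f[3] = max(5+10, 9+5) = 15
f[4] = max(5+15, 9+10, 14+0) = 20
f[5] = max(5+20, 9+15, 14+5) = 25
f[6] = max(5+25, 9+20, 14+10) = 30
f[7] = max(5+30, 9+25, 14+15, 43+0) = 43
f[8] = max(5+43, 9+30, 14+20, 43+5) = 48
f[9] = max(5+48, 9+43, 14+25, 43+10, 37+0) = 53
One optimal cutting: 7 + 1 + 1 → €53.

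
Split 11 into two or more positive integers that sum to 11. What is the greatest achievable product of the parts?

54

Let f[k] be the best product for length k (with at least one cut). For each first piece i, the rest contributes max(k−i, f[k−i]).
f[2] = 1*max(1,0) = 1*1 = 1
f[3] = 1*max(2,1) = 1*2 = 2
f[4] = 2*max(2,1) = 2*2 = 4
f[5] = 2*max(3,2) = 2*3 = 6
f[6] = 3*max(3,2) = 3*3 = 9
f[7] = 2*max(5,6) = 2*6 = 12
f[8] = 2*max(6,9) = 2*9 = 18
f[9] = 3*max(6,9) = 3*9 = 27
f[10] = 2*max(8,18) = 2*18 = 36
f[11] = 2*max(9,27) = 2*27 = 54
One optimal split: 3 + 3 + 3 + 2; product 3*3*3*2 = 54.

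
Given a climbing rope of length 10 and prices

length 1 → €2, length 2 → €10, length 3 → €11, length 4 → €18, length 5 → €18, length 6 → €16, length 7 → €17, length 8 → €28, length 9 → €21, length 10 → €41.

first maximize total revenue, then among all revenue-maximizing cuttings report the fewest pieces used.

Consider every possible first cut. r[k] is the best of p[i]+r[k−i] over all sellable i≤k.
r[1] = 2
r[2] = 10
r[3] = 12  (first piece 1, then r[2]=10)
r[4] = 20  (first piece 2, then r[2]=10)
r[5] = 22  (first piece 1, then r[4]=20)
r[6] = 30  (first piece 2, then r[4]=20)
r[7] = 32  (first piece 1, then r[6]=30)
r[8] = 40  (first piece 2, then r[6]=30)
r[9] = 42  (first piece 1, then r[8]=40)
r[10] = 50  (first piece 2, then r[8]=40)
Maximum revenue is €50.
Now minimize piece count subject to staying optimal: for each k, pieces[k] = 1 + min over i with p[i]+r[k−i]=r[k] of pieces[k−i].
pieces[7] = 4
pieces[8] = 4
pieces[9] = 5
pieces[10] = 5

5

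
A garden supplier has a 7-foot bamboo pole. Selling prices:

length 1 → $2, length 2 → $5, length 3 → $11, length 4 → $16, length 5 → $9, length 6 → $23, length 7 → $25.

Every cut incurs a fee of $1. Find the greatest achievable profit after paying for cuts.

26

Build v[k] bottom-up: v[k] = max over allowed piece i of (p[i] + v[k−i]) − 1 per cut.
v[1] = 2
v[2] = 5
v[3] = 11
v[4] = 16
v[5] = 17  (first piece 1, then v[4]=16)
v[6] = 23
v[7] = 26  (first piece 3, then v[4]=16)
One optimal plan: pieces 4 + 3 (1 cut) → $27 − $1 = $26.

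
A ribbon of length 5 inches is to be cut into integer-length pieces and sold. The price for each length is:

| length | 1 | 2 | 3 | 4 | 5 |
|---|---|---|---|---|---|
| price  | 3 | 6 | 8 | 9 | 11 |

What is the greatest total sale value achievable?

Build v[k] bottom-up: v[k] = max over allowed piece i of (p[i] + v[k−i]).
v[1] = 3
v[2] = 6  (first piece 1, then v[1]=3)
v[3] = 9  (first piece 1, then v[2]=6)
v[4] = 12  (first piece 1, then v[3]=9)
v[5] = 15  (first piece 1, then v[4]=12)
One optimal cutting: 1 + 1 + 1 + 1 + 1 → ¢3 + ¢3 + ¢3 + ¢3 + ¢3 = ¢15.

15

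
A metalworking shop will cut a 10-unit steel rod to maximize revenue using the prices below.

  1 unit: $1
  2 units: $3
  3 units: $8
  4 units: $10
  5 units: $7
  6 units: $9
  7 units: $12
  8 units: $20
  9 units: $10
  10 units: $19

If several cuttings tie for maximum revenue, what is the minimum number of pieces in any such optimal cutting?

3

Build r[k] bottom-up: r[k] = max over allowed piece i of (p[i] + r[k−i]).
r[1] = 1
r[2] = max(1+1, 3+0) = 3
r[3] = max(1+3, 3+1, 8+0) = 8
r[4] = max(1+8, 3+3, 8+1, 10+0) = 10
r[5] = max(1+10, 3+8, 8+3, 10+1, 7+0) = 11
r[6] = max(1+11, 3+10, 8+8, 10+3, 7+1, 9+0) = 16
r[7] = max(1+16, 3+11, 8+10, …, 9+1, 12+0) = 18
r[8] = max(1+18, 3+16, 8+11, …, 12+1, 20+0) = 20
r[9] = max(1+20, 3+18, 8+16, …, 20+1, 10+0) = 24
r[10] = max(1+24, 3+20, 8+18, …, 10+1, 19+0) = 26
Maximum revenue is $26.
Now minimize piece count subject to staying optimal: for each k, pieces[k] = 1 + min over i with p[i]+r[k−i]=r[k] of pieces[k−i].
pieces[7] = 2
pieces[8] = 1
pieces[9] = 3
pieces[10] = 3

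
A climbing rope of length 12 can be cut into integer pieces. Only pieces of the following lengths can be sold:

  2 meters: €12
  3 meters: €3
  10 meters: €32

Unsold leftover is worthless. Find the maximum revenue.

Build best[k] bottom-up: best[k] = max over allowed piece i of (p[i] + best[k−i]).
best[1] = 0
best[2] = 12
best[3] = max(12+0, 3+0) = 12
best[4] = max(12+12, 3+0) = 24
best[5] = max(12+12, 3+12) = 24
best[6] = max(12+24, 3+12) = 36
best[7] = max(12+24, 3+24) = 36
best[8] = max(12+36, 3+24) = 48
best[9] = max(12+36, 3+36) = 48
best[10] = max(12+48, 3+36, 32+0) = 60
best[11] = max(12+48, 3+48, 32+0) = 60
best[12] = max(12+60, 3+48, 32+12) = 72
One optimal cutting: 2 + 2 + 2 + 2 + 2 + 2 → €72.

72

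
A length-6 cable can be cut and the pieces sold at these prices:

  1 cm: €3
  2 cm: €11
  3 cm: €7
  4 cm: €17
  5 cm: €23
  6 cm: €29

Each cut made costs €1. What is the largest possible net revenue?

31

Consider every possible first cut. v[k] is the best of p[i]+v[k−i] over all sellable i≤k, charging 1 whenever i<k.
v[1] = 3
v[2] = max(3+3-1, 11+0) = 11
v[3] = max(3+11-1, 11+3-1, 7+0) = 13
v[4] = max(3+13-1, 11+11-1, 7+3-1, 17+0) = 21
v[5] = max(3+21-1, 11+13-1, 7+11-1, 17+3-1, 23+0) = 23
v[6] = max(3+23-1, 11+21-1, 7+13-1, 17+11-1, 23+3-1, 29+0) = 31
One optimal plan: pieces 2 + 2 + 2 (2 cuts) → €33 − €2 = €31.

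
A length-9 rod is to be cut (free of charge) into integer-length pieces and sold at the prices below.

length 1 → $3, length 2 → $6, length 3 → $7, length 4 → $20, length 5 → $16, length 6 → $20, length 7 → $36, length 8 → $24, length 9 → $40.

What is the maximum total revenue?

Consider every possible first cut. v[k] is the best of p[i]+v[k−i] over all sellable i≤k.
v[1] = 3
v[2] = 6  (first piece 1, then v[1]=3)
v[3] = 9  (first piece 1, then v[2]=6)
v[4] = 20
v[5] = 23  (first piece 1, then v[4]=20)
v[6] = 26  (first piece 1, then v[5]=23)
v[7] = 36
v[8] = 40  (first piece 4, then v[4]=20)
v[9] = 43  (first piece 1, then v[8]=40)
One optimal cutting: 4 + 4 + 1 → $20 + $20 + $3 = $43.

43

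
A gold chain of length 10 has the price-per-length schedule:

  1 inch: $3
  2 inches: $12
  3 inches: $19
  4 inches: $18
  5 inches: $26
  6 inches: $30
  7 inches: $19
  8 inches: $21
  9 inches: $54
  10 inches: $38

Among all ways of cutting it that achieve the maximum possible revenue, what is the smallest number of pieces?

4

Build r[k] bottom-up: r[k] = max over allowed piece i of (p[i] + r[k−i]).
r[1] = 3
r[2] = 12
r[3] = 19
r[4] = 24  (first piece 2, then r[2]=12)
r[5] = 31  (first piece 2, then r[3]=19)
r[6] = 38  (first piece 3, then r[3]=19)
r[7] = 43  (first piece 2, then r[5]=31)
r[8] = 50  (first piece 2, then r[6]=38)
r[9] = 57  (first piece 3, then r[6]=38)
r[10] = 62  (first piece 2, then r[8]=50)
Maximum revenue is $62.
Now minimize piece count subject to staying optimal: for each k, pieces[k] = 1 + min over i with p[i]+r[k−i]=r[k] of pieces[k−i].
pieces[7] = 3
pieces[8] = 3
pieces[9] = 3
pieces[10] = 4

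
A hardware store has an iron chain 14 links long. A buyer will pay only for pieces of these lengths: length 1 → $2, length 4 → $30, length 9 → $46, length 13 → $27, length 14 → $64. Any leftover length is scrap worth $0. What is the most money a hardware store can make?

Build best[k] bottom-up: best[k] = max over allowed piece i of (p[i] + best[k−i]).
best[1] = 2
best[2] = 4  (first piece 1, then best[1]=2)
best[3] = 6  (first piece 1, then best[2]=4)
best[4] = max(2+6, 30+0) = 30
best[5] = max(2+30, 30+2) = 32
best[6] = max(2+32, 30+4) = 34
best[7] = max(2+34, 30+6) = 36
best[8] = max(2+36, 30+30) = 60
best[9] = max(2+60, 30+32, 46+0) = 62
best[10] = max(2+62, 30+34, 46+2) = 64
best[11] = max(2+64, 30+36, 46+4) = 66
best[12] = max(2+66, 30+60, 46+6) = 90
best[13] = max(2+90, 30+62, 46+30, 27+0) = 92
best[14] = max(2+92, 30+64, 46+32, 27+2, 64+0) = 94
One optimal cutting: 4 + 4 + 4 + 1 + 1 → $94.

94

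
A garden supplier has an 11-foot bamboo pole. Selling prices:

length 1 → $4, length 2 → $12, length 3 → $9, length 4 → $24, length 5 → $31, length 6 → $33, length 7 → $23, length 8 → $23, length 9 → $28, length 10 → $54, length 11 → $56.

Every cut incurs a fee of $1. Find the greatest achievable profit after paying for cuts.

65

Build net[k] bottom-up: net[k] = max over allowed piece i of (p[i] + net[k−i]) − 1 per cut.
net[1] = 4
net[2] = max(4+4-1, 12+0) = 12
net[3] = max(4+12-1, 12+4-1, 9+0) = 15
net[4] = max(4+15-1, 12+12-1, 9+4-1, 24+0) = 24
net[5] = max(4+24-1, 12+15-1, 9+12-1, 24+4-1, 31+0) = 31
net[6] = max(4+31-1, 12+24-1, 9+15-1, 24+12-1, 31+4-1, 33+0) = 35
net[7] = max(4+35-1, 12+31-1, 9+24-1, …, 33+4-1, 23+0) = 42
net[8] = max(4+42-1, 12+35-1, 9+31-1, …, 23+4-1, 23+0) = 47
net[9] = max(4+47-1, 12+42-1, 9+35-1, …, 23+4-1, 28+0) = 54
net[10] = max(4+54-1, 12+47-1, 9+42-1, …, 28+4-1, 54+0) = 61
net[11] = max(4+61-1, 12+54-1, 9+47-1, …, 54+4-1, 56+0) = 65
One optimal plan: pieces 5 + 4 + 2 (2 cuts) → $67 − $2 = $65.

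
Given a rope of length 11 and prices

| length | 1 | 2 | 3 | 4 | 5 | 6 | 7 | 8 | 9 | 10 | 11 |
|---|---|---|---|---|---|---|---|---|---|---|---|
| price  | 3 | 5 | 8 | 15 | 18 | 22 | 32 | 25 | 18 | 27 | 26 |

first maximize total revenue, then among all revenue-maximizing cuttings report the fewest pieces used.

2

Let r[k] be the best obtainable value from length k. For each k, try every first piece i and keep the best of price[i] + r[k−i].
r[1] = 3
r[2] = 6  (first piece 1, then r[1]=3)
r[3] = 9  (first piece 1, then r[2]=6)
r[4] = 15
r[5] = 18  (first piece 1, then r[4]=15)
r[6] = 22
r[7] = 32
r[8] = 35  (first piece 1, then r[7]=32)
r[9] = 38  (first piece 1, then r[8]=35)
r[10] = 41  (first piece 1, then r[9]=38)
r[11] = 47  (first piece 4, then r[7]=32)
Maximum revenue is €47.
Now minimize piece count subject to staying optimal: for each k, pieces[k] = 1 + min over i with p[i]+r[k−i]=r[k] of pieces[k−i].
pieces[8] = 2
pieces[9] = 3
pieces[10] = 4
pieces[11] = 2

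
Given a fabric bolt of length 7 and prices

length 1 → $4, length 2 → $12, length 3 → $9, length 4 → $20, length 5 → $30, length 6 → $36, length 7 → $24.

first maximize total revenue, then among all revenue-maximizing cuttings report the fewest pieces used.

2

Build r[k] bottom-up: r[k] = max over allowed piece i of (p[i] + r[k−i]).
r[1] = 4
r[2] = max(4+4, 12+0) = 12
r[3] = max(4+12, 12+4, 9+0) = 16
r[4] = max(4+16, 12+12, 9+4, 20+0) = 24
r[5] = max(4+24, 12+16, 9+12, 20+4, 30+0) = 30
r[6] = max(4+30, 12+24, 9+16, 20+12, 30+4, 36+0) = 36
r[7] = max(4+36, 12+30, 9+24, …, 36+4, 24+0) = 42
Maximum revenue is $42.
Now minimize piece count subject to staying optimal: for each k, pieces[k] = 1 + min over i with p[i]+r[k−i]=r[k] of pieces[k−i].
pieces[4] = 2
pieces[5] = 1
pieces[6] = 1
pieces[7] = 2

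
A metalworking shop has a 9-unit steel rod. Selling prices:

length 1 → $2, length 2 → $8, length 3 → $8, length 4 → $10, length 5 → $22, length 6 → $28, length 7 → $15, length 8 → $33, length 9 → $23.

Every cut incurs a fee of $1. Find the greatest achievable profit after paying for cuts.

Let net[k] be the best obtainable value from length k. For each k, try every first piece i and keep the best of price[i] + net[k−i] minus the 1 cut fee when i<k.
net[1] = 2
net[2] = max(2+2-1, 8+0) = 8
net[3] = max(2+8-1, 8+2-1, 8+0) = 9
net[4] = max(2+9-1, 8+8-1, 8+2-1, 10+0) = 15
net[5] = max(2+15-1, 8+9-1, 8+8-1, 10+2-1, 22+0) = 22
net[6] = max(2+22-1, 8+15-1, 8+9-1, 10+8-1, 22+2-1, 28+0) = 28
net[7] = max(2+28-1, 8+22-1, 8+15-1, …, 28+2-1, 15+0) = 29
net[8] = max(2+29-1, 8+28-1, 8+22-1, …, 15+2-1, 33+0) = 35
net[9] = max(2+35-1, 8+29-1, 8+28-1, …, 33+2-1, 23+0) = 36
One optimal plan: pieces 6 + 2 + 1 (2 cuts) → $38 − $2 = $36.

36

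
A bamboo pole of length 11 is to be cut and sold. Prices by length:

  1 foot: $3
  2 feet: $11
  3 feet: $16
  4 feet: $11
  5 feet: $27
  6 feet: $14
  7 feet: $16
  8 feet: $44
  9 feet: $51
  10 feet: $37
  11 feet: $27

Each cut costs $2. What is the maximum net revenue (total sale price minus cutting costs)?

60

Consider every possible first cut. net[k] is the best of p[i]+net[k−i] over all sellable i≤k, charging 2 whenever i<k.
net[1] = 3
net[2] = 11
net[3] = 16
net[4] = 20  (first piece 2, then net[2]=11)
net[5] = 27
net[6] = 30  (first piece 3, then net[3]=16)
net[7] = 36  (first piece 2, then net[5]=27)
net[8] = 44
net[9] = 51
net[10] = 53  (first piece 2, then net[8]=44)
net[11] = 60  (first piece 2, then net[9]=51)
One optimal plan: pieces 9 + 2 (1 cut) → $62 − $2 = $60.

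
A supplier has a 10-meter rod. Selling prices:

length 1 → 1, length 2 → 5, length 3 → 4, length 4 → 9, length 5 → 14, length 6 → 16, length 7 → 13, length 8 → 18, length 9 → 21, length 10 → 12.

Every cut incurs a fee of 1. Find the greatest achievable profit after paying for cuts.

Consider every possible first cut. net[k] is the best of p[i]+net[k−i] over all sellable i≤k, charging 1 whenever i<k.
net[1] = 1
net[2] = 5
net[3] = 5  (first piece 1, then net[2]=5)
net[4] = 9  (first piece 2, then net[2]=5)
net[5] = 14
net[6] = 16
net[7] = 18  (first piece 2, then net[5]=14)
net[8] = 20  (first piece 2, then net[6]=16)
net[9] = 22  (first piece 2, then net[7]=18)
net[10] = 27  (first piece 5, then net[5]=14)
One optimal plan: pieces 5 + 5 (1 cut) → 28 − 1 = 27.

27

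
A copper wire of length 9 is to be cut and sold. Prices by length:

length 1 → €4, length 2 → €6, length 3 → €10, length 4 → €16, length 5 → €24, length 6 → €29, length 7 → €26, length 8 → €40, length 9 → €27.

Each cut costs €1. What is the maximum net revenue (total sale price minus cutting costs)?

Build r[k] bottom-up: r[k] = max over allowed piece i of (p[i] + r[k−i]) − 1 per cut.
r[1] = 4
r[2] = 7  (first piece 1, then r[1]=4)
r[3] = 10  (first piece 1, then r[2]=7)
r[4] = 16
r[5] = 24
r[6] = 29
r[7] = 32  (first piece 1, then r[6]=29)
r[8] = 40
r[9] = 43  (first piece 1, then r[8]=40)
One optimal plan: pieces 8 + 1 (1 cut) → €44 − €1 = €43.

43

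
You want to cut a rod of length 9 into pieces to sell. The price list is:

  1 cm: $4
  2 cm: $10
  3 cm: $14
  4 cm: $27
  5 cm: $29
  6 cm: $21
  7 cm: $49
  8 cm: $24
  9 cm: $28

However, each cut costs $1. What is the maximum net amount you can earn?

Build v[k] bottom-up: v[k] = max over allowed piece i of (p[i] + v[k−i]) − 1 per cut.
v[1] = 4
v[2] = 10
v[3] = 14
v[4] = 27
v[5] = 30  (first piece 1, then v[4]=27)
v[6] = 36  (first piece 2, then v[4]=27)
v[7] = 49
v[8] = 53  (first piece 4, then v[4]=27)
v[9] = 58  (first piece 2, then v[7]=49)
One optimal plan: pieces 7 + 2 (1 cut) → $59 − $1 = $58.

58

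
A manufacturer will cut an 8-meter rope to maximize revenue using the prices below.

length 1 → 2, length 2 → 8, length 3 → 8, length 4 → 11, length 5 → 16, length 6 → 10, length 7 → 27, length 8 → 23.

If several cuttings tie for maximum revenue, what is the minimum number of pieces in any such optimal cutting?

Consider every possible first cut. r[k] is the best of p[i]+r[k−i] over all sellable i≤k.
r[1] = 2
r[2] = max(2+2, 8+0) = 8
r[3] = max(2+8, 8+2, 8+0) = 10
r[4] = max(2+10, 8+8, 8+2, 11+0) = 16
r[5] = max(2+16, 8+10, 8+8, 11+2, 16+0) = 18
r[6] = max(2+18, 8+16, 8+10, 11+8, 16+2, 10+0) = 24
r[7] = max(2+24, 8+18, 8+16, …, 10+2, 27+0) = 27
r[8] = max(2+27, 8+24, 8+18, …, 27+2, 23+0) = 32
Maximum revenue is 32.
Now minimize piece count subject to staying optimal: for each k, pieces[k] = 1 + min over i with p[i]+r[k−i]=r[k] of pieces[k−i].
pieces[5] = 3
pieces[6] = 3
pieces[7] = 1
pieces[8] = 4

4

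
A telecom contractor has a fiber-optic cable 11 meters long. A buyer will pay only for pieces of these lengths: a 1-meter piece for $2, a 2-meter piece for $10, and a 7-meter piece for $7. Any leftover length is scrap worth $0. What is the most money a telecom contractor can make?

Consider every possible first cut. f[k] is the best of p[i]+f[k−i] over all sellable i≤k.
f[1] = 2
f[2] = max(2+2, 10+0) = 10
f[3] = max(2+10, 10+2) = 12
f[4] = max(2+12, 10+10) = 20
f[5] = max(2+20, 10+12) = 22
f[6] = max(2+22, 10+20) = 30
f[7] = max(2+30, 10+22, 7+0) = 32
f[8] = max(2+32, 10+30, 7+2) = 40
f[9] = max(2+40, 10+32, 7+10) = 42
f[10] = max(2+42, 10+40, 7+12) = 50
f[11] = max(2+50, 10+42, 7+20) = 52
One optimal cutting: 2 + 2 + 2 + 2 + 2 + 1 → $52.

52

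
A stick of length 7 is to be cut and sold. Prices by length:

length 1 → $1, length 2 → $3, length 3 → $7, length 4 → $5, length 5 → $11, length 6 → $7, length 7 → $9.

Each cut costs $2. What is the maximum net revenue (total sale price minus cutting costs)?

12

Build net[k] bottom-up: net[k] = max over allowed piece i of (p[i] + net[k−i]) − 2 per cut.
net[1] = 1
net[2] = 3
net[3] = 7
net[4] = 6  (first piece 1, then net[3]=7)
net[5] = 11
net[6] = 12  (first piece 3, then net[3]=7)
net[7] = 12  (first piece 2, then net[5]=11)
One optimal plan: pieces 5 + 2 (1 cut) → $14 − $2 = $12.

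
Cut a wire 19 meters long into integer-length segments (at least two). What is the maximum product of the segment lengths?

Fill prod[k] for k=2..19: at each k try every first piece i and multiply by the better of (k−i) uncut or prod[k−i].
Small cases: prod[2]=1, prod[3]=2, prod[4]=4, prod[5]=6, prod[6]=9, prod[7]=12, prod[8]=18, prod[9]=27, prod[10]=36, prod[11]=54.
prod[12] = 3·max(9,27) = 3·27 = 81
prod[13] = 2·max(11,54) = 2·54 = 108
prod[14] = 2·max(12,81) = 2·81 = 162
prod[15] = 3·max(12,81) = 3·81 = 243
prod[16] = 2·max(14,162) = 2·162 = 324
prod[17] = 2·max(15,243) = 2·243 = 486
prod[18] = 3·max(15,243) = 3·243 = 729
prod[19] = 2·max(17,486) = 2·486 = 972
One optimal split: 3 + 3 + 3 + 3 + 3 + 2 + 2; product 3·3·3·3·3·2·2 = 972.

972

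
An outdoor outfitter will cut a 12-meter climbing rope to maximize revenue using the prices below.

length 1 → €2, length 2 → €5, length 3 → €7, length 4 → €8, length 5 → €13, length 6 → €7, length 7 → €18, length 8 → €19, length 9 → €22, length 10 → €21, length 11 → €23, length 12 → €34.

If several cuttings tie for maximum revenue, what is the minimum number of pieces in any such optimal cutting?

Let r[k] be the best obtainable value from length k. For each k, try every first piece i and keep the best of price[i] + r[k−i].
r[1] = 2
r[2] = 5
r[3] = 7  (first piece 1, then r[2]=5)
r[4] = 10  (first piece 2, then r[2]=5)
r[5] = 13
r[6] = 15  (first piece 1, then r[5]=13)
r[7] = 18  (first piece 2, then r[5]=13)
r[8] = 20  (first piece 1, then r[7]=18)
r[9] = 23  (first piece 2, then r[7]=18)
r[10] = 26  (first piece 5, then r[5]=13)
r[11] = 28  (first piece 1, then r[10]=26)
r[12] = 34
Maximum revenue is €34.
Now minimize piece count subject to staying optimal: for each k, pieces[k] = 1 + min over i with p[i]+r[k−i]=r[k] of pieces[k−i].
pieces[9] = 2
pieces[10] = 2
pieces[11] = 3
pieces[12] = 1

1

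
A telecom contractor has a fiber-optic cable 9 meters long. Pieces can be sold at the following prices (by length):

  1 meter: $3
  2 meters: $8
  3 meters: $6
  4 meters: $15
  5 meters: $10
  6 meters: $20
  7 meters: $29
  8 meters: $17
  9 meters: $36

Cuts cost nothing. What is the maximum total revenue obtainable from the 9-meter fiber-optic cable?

Let r[k] be the best obtainable value from length k. For each k, try every first piece i and keep the best of price[i] + r[k−i].
r[1] = 3
r[2] = max(3+3, 8+0) = 8
r[3] = max(3+8, 8+3, 6+0) = 11
r[4] = max(3+11, 8+8, 6+3, 15+0) = 16
r[5] = max(3+16, 8+11, 6+8, 15+3, 10+0) = 19
r[6] = max(3+19, 8+16, 6+11, 15+8, 10+3, 20+0) = 24
r[7] = max(3+24, 8+19, 6+16, …, 20+3, 29+0) = 29
r[8] = max(3+29, 8+24, 6+19, …, 29+3, 17+0) = 32
r[9] = max(3+32, 8+29, 6+24, …, 17+3, 36+0) = 37
One optimal cutting: 7 + 2 → $29 + $8 = $37.

37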